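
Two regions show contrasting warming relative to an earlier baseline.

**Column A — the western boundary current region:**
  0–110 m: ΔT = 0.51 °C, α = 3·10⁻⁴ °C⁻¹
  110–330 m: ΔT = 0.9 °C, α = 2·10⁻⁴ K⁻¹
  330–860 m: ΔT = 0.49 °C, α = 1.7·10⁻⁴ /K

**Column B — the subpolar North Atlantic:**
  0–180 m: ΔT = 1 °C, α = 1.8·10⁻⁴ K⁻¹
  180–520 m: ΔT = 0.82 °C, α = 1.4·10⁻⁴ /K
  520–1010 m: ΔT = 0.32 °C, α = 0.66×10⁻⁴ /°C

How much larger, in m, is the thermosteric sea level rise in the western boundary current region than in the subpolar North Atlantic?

Δh_A − Δh_B ≈ 0.0188 m

A 0–110 m: 0.51 × 3×10⁻⁴ × 110 = 0.01683 m
A 2×10⁻⁴ × 220 × 0.9 = 0.03960 m
A 530 × 1.7×10⁻⁴ × 0.49 = 0.044149 m
A total: 0.100579 m
B 180 × 1.8×10⁻⁴ × 1 = 0.03240 m
B Layer 2: 340 × 0.82 × 1.4×10⁻⁴ = 0.039032 m
B 520–1010 m: 490 × 0.66×10⁻⁴ × 0.32 = 0.0103488 m
B total: 0.0817808 m
Difference: 0.100579 − 0.0817808 = 0.0187982 m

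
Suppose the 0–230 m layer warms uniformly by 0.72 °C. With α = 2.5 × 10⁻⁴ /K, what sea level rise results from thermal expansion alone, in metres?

Δh ≈ 0.041 m

Δh = αΔT·H = 2.5×10⁻⁴ × 0.72 × 230 = 0.04140 m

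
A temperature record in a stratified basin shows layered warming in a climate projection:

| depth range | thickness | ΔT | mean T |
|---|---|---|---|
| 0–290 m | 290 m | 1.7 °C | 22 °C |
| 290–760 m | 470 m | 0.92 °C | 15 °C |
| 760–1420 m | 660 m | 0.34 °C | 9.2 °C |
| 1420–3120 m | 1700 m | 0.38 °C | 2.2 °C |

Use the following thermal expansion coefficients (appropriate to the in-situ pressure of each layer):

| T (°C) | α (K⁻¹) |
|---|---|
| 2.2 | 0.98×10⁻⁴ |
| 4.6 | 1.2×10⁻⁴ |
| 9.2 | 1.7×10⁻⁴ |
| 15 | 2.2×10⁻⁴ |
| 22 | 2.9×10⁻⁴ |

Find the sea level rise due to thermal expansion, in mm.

Layer 1 at 22 °C → α = 2.9×10⁻⁴ K⁻¹
Layer 2 at 15 °C → α = 2.2×10⁻⁴ K⁻¹
Layer 3 at 9.2 °C → α = 1.7×10⁻⁴ K⁻¹
Layer 4 at 2.2 °C → α = 0.98×10⁻⁴ K⁻¹
Layer 1: 290 × 1.7 × 2.9×10⁻⁴ = 0.14297 m
Layer 2: 0.92 × 2.2×10⁻⁴ × 470 = 0.095128 m
Layer 3: 660 × 0.34 × 1.7×10⁻⁴ = 0.038148 m
1420–3120 m: 1700 × 0.98×10⁻⁴ × 0.38 = 0.063308 m
Δh = 0.14297 + 0.095128 + 0.038148 + 0.063308 = 0.339554 m ≈ 340 mm

340 mm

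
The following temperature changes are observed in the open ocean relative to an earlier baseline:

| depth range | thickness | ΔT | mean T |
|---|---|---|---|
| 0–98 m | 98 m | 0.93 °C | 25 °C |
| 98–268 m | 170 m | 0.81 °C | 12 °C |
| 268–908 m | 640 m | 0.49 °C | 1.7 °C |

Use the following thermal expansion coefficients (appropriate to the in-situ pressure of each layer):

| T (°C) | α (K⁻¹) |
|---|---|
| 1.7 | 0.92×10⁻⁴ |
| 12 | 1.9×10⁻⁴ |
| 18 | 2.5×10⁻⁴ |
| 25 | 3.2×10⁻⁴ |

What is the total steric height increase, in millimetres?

Layer 1 at 25 °C → α = 3.2×10⁻⁴ K⁻¹
Layer 2 at 12 °C → α = 1.9×10⁻⁴ K⁻¹
Layer 3 at 1.7 °C → α = 0.92×10⁻⁴ K⁻¹
Layer 1: 98 × 0.93 × 3.2×10⁻⁴ = 0.0291648 m
98–268 m: 170 × 1.9×10⁻⁴ × 0.81 = 0.026163 m
268–908 m: 0.92×10⁻⁴ × 0.49 × 640 = 0.0288512 m
Δh = 0.0291648 + 0.026163 + 0.0288512 = 0.084179 m

about 84.2 mm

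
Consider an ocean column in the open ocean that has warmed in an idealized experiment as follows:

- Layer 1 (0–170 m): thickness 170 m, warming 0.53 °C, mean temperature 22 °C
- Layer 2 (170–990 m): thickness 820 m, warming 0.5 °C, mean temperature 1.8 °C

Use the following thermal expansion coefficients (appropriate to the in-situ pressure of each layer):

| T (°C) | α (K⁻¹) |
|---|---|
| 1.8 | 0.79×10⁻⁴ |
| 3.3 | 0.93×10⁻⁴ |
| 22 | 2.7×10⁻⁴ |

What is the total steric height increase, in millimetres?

Layer 1 at 22 °C → α = 2.7×10⁻⁴ K⁻¹
Layer 2 at 1.8 °C → α = 0.79×10⁻⁴ K⁻¹
0–170 m: 2.7×10⁻⁴ × 170 × 0.53 = 0.024327 m
Layer 2: 0.79×10⁻⁴ × 0.5 × 820 = 0.03239 m
Δh = 0.024327 + 0.03239 = 0.056717 m

Δh ≈ 56.7 mm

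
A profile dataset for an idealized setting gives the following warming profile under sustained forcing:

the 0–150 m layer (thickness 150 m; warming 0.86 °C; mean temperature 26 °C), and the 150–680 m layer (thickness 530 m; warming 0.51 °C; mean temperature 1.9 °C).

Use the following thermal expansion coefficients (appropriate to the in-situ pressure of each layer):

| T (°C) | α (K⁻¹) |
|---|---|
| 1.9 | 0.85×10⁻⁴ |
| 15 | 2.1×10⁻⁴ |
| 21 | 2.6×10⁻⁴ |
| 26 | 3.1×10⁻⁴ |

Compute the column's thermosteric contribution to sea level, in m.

Layer 1 at 26 °C → α = 3.1×10⁻⁴ K⁻¹
Layer 2 at 1.9 °C → α = 0.85×10⁻⁴ K⁻¹
Layer 1: 3.1×10⁻⁴ × 150 × 0.86 = 0.03999 m
150–680 m: 0.85×10⁻⁴ × 0.51 × 530 = 0.0229755 m
Δh = 0.03999 + 0.0229755 = 0.0629655 m

about 0.0630 m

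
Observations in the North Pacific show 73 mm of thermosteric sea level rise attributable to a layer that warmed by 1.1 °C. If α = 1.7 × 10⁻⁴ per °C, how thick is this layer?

H = Δh/(αΔT) = 0.073 / (1.7×10⁻⁴ × 1.1) ≈ 390.4 m

about 390 m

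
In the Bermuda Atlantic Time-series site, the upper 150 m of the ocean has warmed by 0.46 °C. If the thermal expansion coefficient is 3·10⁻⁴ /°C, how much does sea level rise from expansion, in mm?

Δh = αΔT·H = 3×10⁻⁴ × 0.46 × 150 = 0.02070 m

21 mm of thermosteric rise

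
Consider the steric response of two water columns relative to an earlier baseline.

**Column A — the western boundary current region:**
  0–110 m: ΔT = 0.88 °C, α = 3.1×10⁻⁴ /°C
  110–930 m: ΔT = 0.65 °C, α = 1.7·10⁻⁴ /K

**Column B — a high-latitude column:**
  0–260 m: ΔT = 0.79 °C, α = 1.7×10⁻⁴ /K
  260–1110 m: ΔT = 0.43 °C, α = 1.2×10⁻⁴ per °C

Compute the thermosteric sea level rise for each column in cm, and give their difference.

A: 12 cm; B: 7.9 cm; difference 4.2 cm

A 0–110 m: 110 × 3.1×10⁻⁴ × 0.88 = 0.030008 m
A 110–930 m: 820 × 1.7×10⁻⁴ × 0.65 = 0.09061 m
A total: 0.120618 m
B Layer 1: 0.79 × 260 × 1.7×10⁻⁴ = 0.034918 m
B 260–1110 m: 0.43 × 1.2×10⁻⁴ × 850 = 0.04386 m
B total: 0.078778 m
Difference: 0.120618 − 0.078778 = 0.04184 m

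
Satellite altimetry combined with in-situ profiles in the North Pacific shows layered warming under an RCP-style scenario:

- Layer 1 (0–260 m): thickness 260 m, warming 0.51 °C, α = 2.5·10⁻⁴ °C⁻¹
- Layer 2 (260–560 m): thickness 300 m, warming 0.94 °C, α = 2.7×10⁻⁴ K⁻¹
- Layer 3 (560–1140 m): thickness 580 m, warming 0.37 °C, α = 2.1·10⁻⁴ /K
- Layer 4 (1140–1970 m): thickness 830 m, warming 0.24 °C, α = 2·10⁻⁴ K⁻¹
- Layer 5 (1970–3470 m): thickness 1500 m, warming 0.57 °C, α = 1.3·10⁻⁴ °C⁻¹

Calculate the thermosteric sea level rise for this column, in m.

Layer 1: 0.51 × 2.5×10⁻⁴ × 260 = 0.03315 m
Layer 2: 0.94 × 300 × 2.7×10⁻⁴ = 0.07614 m
560–1140 m: 580 × 0.37 × 2.1×10⁻⁴ = 0.045066 m
1140–1970 m: 2×10⁻⁴ × 0.24 × 830 = 0.03984 m
Layer 5: 0.57 × 1500 × 1.3×10⁻⁴ = 0.11115 m
Δh = 0.03315 + 0.07614 + 0.045066 + 0.03984 + 0.11115 = 0.305346 m ≈ 0.31 m

Δh = 0.31 m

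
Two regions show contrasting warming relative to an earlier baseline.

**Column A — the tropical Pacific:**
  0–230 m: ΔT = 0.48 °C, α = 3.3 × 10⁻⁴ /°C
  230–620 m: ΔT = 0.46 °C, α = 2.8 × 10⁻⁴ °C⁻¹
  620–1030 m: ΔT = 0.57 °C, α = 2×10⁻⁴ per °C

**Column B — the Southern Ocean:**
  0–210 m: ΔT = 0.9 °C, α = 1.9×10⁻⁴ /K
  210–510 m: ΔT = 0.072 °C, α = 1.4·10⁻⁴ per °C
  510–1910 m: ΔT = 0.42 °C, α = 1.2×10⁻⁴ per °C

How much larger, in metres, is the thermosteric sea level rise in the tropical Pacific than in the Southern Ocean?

0.0239 m larger

A Layer 1: 230 × 0.48 × 3.3×10⁻⁴ = 0.036432 m
A 2.8×10⁻⁴ × 0.46 × 390 = 0.050232 m
A Layer 3: 0.57 × 410 × 2×10⁻⁴ = 0.04674 m
A total: 0.133404 m
B 0–210 m: 0.9 × 210 × 1.9×10⁻⁴ = 0.03591 m
B 300 × 0.072 × 1.4×10⁻⁴ = 0.003024 m
B 0.42 × 1.2×10⁻⁴ × 1400 = 0.07056 m
B total: 0.109494 m
Difference: 0.133404 − 0.109494 = 0.02391 m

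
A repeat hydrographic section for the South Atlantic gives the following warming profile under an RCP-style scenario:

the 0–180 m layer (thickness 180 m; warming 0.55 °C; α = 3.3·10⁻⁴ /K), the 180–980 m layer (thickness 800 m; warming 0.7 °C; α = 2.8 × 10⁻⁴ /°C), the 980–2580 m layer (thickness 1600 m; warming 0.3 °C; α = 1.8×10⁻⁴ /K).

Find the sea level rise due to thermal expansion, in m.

0.276 m of thermosteric rise

0.55 × 180 × 3.3×10⁻⁴ = 0.03267 m
180–980 m: 2.8×10⁻⁴ × 0.7 × 800 = 0.15680 m
Layer 3: 1600 × 1.8×10⁻⁴ × 0.3 = 0.08640 m
Δh = 0.03267 + 0.15680 + 0.08640 = 0.27587 m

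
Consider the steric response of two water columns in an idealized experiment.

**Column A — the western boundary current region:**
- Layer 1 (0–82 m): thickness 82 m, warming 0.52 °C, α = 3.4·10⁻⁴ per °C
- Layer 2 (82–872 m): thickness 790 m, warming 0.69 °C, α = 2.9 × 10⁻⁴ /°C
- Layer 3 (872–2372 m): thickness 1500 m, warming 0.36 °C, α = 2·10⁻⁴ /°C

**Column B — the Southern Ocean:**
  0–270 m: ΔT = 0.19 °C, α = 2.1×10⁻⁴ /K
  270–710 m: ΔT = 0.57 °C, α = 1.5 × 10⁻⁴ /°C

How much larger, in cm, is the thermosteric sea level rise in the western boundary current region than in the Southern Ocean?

A 0.52 × 3.4×10⁻⁴ × 82 = 0.0144976 m
A Layer 2: 790 × 0.69 × 2.9×10⁻⁴ = 0.158079 m
A 0.36 × 1500 × 2×10⁻⁴ = 0.10800 m
A total: 0.2805766 m
B 0–270 m: 0.19 × 2.1×10⁻⁴ × 270 = 0.010773 m
B 270–710 m: 1.5×10⁻⁴ × 440 × 0.57 = 0.03762 m
B total: 0.048393 m
Difference: 0.2805766 − 0.048393 = 0.2321836 m

23 cm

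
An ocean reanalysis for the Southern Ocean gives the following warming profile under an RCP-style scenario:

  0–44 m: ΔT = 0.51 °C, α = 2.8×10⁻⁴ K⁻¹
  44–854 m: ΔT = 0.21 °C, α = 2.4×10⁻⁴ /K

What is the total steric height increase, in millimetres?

Δh ≈ 47 mm

Layer 1: 0.51 × 44 × 2.8×10⁻⁴ = 0.0062832 m
Layer 2: 810 × 2.4×10⁻⁴ × 0.21 = 0.040824 m
Δh = 0.0062832 + 0.040824 = 0.0471072 m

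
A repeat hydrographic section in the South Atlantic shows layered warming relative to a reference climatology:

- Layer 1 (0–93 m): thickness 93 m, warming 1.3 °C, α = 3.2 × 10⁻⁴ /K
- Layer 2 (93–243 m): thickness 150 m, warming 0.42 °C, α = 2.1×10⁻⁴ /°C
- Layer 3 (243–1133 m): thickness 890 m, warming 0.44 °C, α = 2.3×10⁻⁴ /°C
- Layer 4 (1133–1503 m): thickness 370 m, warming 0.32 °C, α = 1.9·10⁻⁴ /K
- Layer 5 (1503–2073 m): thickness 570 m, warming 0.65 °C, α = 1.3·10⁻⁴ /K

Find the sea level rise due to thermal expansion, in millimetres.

Layer 1: 93 × 3.2×10⁻⁴ × 1.3 = 0.038688 m
Layer 2: 150 × 2.1×10⁻⁴ × 0.42 = 0.01323 m
0.44 × 890 × 2.3×10⁻⁴ = 0.090068 m
Layer 4: 0.32 × 1.9×10⁻⁴ × 370 = 0.022496 m
1.3×10⁻⁴ × 570 × 0.65 = 0.048165 m
Δh = 0.038688 + 0.01323 + 0.090068 + 0.022496 + 0.048165 = 0.212647 m ≈ 210 mm

about 210 mm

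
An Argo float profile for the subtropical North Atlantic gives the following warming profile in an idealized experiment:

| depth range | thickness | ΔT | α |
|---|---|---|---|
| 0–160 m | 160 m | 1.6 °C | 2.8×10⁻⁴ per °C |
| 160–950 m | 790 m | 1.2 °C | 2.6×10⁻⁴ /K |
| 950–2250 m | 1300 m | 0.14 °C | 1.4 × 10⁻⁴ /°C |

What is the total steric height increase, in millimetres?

Layer 1: 1.6 × 160 × 2.8×10⁻⁴ = 0.07168 m
1.2 × 2.6×10⁻⁴ × 790 = 0.24648 m
950–2250 m: 1.4×10⁻⁴ × 0.14 × 1300 = 0.02548 m
Δh = 0.07168 + 0.24648 + 0.02548 = 0.34364 m ≈ 344 mm

344 mm of thermosteric rise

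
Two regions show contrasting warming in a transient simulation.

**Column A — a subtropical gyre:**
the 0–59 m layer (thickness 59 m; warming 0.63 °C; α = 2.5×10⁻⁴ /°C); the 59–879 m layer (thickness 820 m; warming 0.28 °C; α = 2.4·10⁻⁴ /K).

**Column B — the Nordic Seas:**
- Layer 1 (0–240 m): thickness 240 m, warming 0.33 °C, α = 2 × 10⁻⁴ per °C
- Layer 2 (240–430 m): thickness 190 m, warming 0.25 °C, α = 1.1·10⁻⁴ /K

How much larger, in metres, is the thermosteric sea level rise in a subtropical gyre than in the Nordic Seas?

0.0433 m

A Layer 1: 2.5×10⁻⁴ × 59 × 0.63 = 0.0092925 m
A Layer 2: 2.4×10⁻⁴ × 0.28 × 820 = 0.055104 m
A total: 0.0643965 m
B Layer 1: 2×10⁻⁴ × 240 × 0.33 = 0.01584 m
B 0.25 × 1.1×10⁻⁴ × 190 = 0.005225 m
B total: 0.021065 m
Difference: 0.0643965 − 0.021065 = 0.0433315 m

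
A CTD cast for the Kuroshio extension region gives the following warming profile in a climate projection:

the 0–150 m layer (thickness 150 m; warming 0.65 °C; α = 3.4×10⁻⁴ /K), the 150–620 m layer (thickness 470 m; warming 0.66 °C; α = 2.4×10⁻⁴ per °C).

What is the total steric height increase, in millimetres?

Δh ≈ 108 mm

Layer 1: 3.4×10⁻⁴ × 150 × 0.65 = 0.03315 m
Layer 2: 470 × 2.4×10⁻⁴ × 0.66 = 0.074448 m
Δh = 0.03315 + 0.074448 = 0.107598 m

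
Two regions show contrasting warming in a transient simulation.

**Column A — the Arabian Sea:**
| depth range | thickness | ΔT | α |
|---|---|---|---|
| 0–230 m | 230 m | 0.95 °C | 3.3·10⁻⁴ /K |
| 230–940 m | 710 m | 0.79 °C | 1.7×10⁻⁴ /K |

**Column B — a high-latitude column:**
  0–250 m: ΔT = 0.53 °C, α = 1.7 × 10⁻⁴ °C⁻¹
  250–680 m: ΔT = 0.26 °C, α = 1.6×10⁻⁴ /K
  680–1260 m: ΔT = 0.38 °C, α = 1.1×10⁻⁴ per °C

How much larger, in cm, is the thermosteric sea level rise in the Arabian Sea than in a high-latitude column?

A Layer 1: 0.95 × 3.3×10⁻⁴ × 230 = 0.072105 m
A 0.79 × 1.7×10⁻⁴ × 710 = 0.095353 m
A total: 0.167458 m
B 1.7×10⁻⁴ × 0.53 × 250 = 0.022525 m
B 250–680 m: 1.6×10⁻⁴ × 0.26 × 430 = 0.017888 m
B Layer 3: 1.1×10⁻⁴ × 0.38 × 580 = 0.024244 m
B total: 0.064657 m
Difference: 0.167458 − 0.064657 = 0.102801 m

Δh_A − Δh_B ≈ 10.3 cm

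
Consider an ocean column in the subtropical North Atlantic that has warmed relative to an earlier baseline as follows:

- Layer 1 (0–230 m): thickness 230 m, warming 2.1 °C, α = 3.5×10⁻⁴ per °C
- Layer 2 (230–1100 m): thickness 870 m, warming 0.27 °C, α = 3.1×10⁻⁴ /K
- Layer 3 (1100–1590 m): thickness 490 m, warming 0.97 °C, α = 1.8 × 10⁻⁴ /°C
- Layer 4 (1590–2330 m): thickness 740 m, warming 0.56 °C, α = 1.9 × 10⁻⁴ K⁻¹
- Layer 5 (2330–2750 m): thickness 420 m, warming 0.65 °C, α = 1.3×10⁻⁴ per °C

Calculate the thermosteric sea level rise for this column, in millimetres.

about 442 mm

3.5×10⁻⁴ × 230 × 2.1 = 0.16905 m
230–1100 m: 3.1×10⁻⁴ × 0.27 × 870 = 0.072819 m
1100–1590 m: 1.8×10⁻⁴ × 0.97 × 490 = 0.085554 m
1590–2330 m: 740 × 1.9×10⁻⁴ × 0.56 = 0.078736 m
Layer 5: 0.65 × 1.3×10⁻⁴ × 420 = 0.03549 m
Δh = 0.16905 + 0.072819 + 0.085554 + 0.078736 + 0.03549 = 0.441649 m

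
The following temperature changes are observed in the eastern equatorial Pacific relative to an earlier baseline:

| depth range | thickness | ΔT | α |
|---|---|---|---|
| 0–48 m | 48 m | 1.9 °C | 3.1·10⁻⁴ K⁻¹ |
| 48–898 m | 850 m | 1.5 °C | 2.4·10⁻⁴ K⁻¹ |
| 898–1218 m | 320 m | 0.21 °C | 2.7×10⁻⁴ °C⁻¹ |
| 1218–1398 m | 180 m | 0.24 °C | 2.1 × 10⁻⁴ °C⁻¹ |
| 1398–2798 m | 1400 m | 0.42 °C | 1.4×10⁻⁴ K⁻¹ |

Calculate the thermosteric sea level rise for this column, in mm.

Layer 1: 1.9 × 3.1×10⁻⁴ × 48 = 0.028272 m
48–898 m: 1.5 × 2.4×10⁻⁴ × 850 = 0.30600 m
898–1218 m: 320 × 0.21 × 2.7×10⁻⁴ = 0.018144 m
1218–1398 m: 0.24 × 2.1×10⁻⁴ × 180 = 0.009072 m
1398–2798 m: 0.42 × 1400 × 1.4×10⁻⁴ = 0.08232 m
Δh = 0.028272 + 0.30600 + 0.018144 + 0.009072 + 0.08232 = 0.443808 m

Δh ≈ 440 mm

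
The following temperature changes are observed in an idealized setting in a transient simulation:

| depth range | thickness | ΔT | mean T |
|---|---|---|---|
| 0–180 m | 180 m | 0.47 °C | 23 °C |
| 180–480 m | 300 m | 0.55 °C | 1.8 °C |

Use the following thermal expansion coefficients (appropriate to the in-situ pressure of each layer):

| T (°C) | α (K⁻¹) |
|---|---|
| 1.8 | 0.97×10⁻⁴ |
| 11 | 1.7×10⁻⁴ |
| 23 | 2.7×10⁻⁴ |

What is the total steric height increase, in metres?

Layer 1 at 23 °C → α = 2.7×10⁻⁴ K⁻¹
Layer 2 at 1.8 °C → α = 0.97×10⁻⁴ K⁻¹
0.47 × 2.7×10⁻⁴ × 180 = 0.022842 m
180–480 m: 0.97×10⁻⁴ × 0.55 × 300 = 0.016005 m
Δh = 0.022842 + 0.016005 = 0.038847 m

Δh ≈ 0.039 m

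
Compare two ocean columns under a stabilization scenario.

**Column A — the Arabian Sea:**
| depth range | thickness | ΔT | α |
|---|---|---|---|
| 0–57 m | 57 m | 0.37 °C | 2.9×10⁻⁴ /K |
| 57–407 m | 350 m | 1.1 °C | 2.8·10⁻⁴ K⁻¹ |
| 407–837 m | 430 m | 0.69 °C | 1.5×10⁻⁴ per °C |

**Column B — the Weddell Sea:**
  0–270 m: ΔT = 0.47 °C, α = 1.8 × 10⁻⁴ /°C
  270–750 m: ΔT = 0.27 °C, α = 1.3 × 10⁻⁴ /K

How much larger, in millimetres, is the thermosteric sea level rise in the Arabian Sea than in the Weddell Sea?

A 0.37 × 57 × 2.9×10⁻⁴ = 0.0061161 m
A 2.8×10⁻⁴ × 350 × 1.1 = 0.10780 m
A Layer 3: 0.69 × 430 × 1.5×10⁻⁴ = 0.044505 m
A total: 0.1584211 m
B 0–270 m: 270 × 0.47 × 1.8×10⁻⁴ = 0.022842 m
B Layer 2: 0.27 × 480 × 1.3×10⁻⁴ = 0.016848 m
B total: 0.03969 m
Difference: 0.1584211 − 0.03969 = 0.1187311 m

Δh_A − Δh_B ≈ 119 mm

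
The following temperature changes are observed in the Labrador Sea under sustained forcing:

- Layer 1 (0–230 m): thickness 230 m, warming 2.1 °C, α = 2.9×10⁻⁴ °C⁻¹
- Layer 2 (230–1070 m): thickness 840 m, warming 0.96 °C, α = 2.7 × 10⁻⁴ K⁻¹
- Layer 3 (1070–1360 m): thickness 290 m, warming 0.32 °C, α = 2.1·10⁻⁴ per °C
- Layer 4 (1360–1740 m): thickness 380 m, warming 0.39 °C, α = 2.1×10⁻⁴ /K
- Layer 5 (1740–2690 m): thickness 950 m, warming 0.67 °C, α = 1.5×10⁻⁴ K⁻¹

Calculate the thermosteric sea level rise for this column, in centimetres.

50.4 cm

0–230 m: 2.9×10⁻⁴ × 2.1 × 230 = 0.14007 m
Layer 2: 0.96 × 2.7×10⁻⁴ × 840 = 0.217728 m
290 × 2.1×10⁻⁴ × 0.32 = 0.019488 m
Layer 4: 0.39 × 2.1×10⁻⁴ × 380 = 0.031122 m
1740–2690 m: 950 × 1.5×10⁻⁴ × 0.67 = 0.095475 m
Δh = 0.14007 + 0.217728 + 0.019488 + 0.031122 + 0.095475 = 0.503883 m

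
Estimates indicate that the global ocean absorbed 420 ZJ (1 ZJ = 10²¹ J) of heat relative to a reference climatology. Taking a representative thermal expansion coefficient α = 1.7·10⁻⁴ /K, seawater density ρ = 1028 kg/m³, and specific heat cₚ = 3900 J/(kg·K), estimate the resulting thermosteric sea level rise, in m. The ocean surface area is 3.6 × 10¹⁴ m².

Per unit area: Q = 420×10²¹ / (3.6×10¹⁴) ≈ 1.167×10⁹ J/m²
Δh = αQ/(ρcₚ) = 1.7×10⁻⁴ × 1.167×10⁹ / (1028 × 3900) ≈ 0.049484 m

Δh = 0.049 m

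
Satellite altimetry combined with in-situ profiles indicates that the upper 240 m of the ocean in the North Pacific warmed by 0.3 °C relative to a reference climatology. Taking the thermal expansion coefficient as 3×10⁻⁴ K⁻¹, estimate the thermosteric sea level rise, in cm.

Δh = αΔT·H = 3×10⁻⁴ × 0.3 × 240 = 0.02160 m

Δh ≈ 2.16 cm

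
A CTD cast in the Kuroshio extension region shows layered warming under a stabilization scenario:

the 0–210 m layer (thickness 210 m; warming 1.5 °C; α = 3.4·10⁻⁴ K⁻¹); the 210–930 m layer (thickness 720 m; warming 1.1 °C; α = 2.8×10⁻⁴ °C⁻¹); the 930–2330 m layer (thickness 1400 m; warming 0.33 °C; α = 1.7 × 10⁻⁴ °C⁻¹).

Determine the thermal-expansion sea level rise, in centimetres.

Layer 1: 1.5 × 3.4×10⁻⁴ × 210 = 0.10710 m
720 × 1.1 × 2.8×10⁻⁴ = 0.22176 m
0.33 × 1.7×10⁻⁴ × 1400 = 0.07854 m
Δh = 0.10710 + 0.22176 + 0.07854 = 0.40740 m

about 41 cm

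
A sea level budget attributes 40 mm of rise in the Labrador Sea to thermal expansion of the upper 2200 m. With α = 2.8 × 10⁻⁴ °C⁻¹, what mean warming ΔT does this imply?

ΔT ≈ 0.0649 K

ΔT = Δh/(αH) = 0.04 / (2.8×10⁻⁴ × 2200) ≈ 0.06494 K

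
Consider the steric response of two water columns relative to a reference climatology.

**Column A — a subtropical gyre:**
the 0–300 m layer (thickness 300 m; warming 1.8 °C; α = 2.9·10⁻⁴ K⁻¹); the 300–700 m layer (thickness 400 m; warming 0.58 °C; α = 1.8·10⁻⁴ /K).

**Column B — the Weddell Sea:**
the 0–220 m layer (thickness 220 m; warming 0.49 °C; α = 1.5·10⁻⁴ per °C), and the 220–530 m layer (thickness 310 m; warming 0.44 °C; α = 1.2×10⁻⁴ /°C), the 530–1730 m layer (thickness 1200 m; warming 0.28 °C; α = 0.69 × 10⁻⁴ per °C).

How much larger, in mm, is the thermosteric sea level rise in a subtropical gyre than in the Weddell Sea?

A 1.8 × 300 × 2.9×10⁻⁴ = 0.15660 m
A 300–700 m: 1.8×10⁻⁴ × 400 × 0.58 = 0.04176 m
A total: 0.19836 m
B 0.49 × 1.5×10⁻⁴ × 220 = 0.01617 m
B 1.2×10⁻⁴ × 310 × 0.44 = 0.016368 m
B 0.69×10⁻⁴ × 0.28 × 1200 = 0.023184 m
B total: 0.055722 m
Difference: 0.19836 − 0.055722 = 0.142638 m

143 mm larger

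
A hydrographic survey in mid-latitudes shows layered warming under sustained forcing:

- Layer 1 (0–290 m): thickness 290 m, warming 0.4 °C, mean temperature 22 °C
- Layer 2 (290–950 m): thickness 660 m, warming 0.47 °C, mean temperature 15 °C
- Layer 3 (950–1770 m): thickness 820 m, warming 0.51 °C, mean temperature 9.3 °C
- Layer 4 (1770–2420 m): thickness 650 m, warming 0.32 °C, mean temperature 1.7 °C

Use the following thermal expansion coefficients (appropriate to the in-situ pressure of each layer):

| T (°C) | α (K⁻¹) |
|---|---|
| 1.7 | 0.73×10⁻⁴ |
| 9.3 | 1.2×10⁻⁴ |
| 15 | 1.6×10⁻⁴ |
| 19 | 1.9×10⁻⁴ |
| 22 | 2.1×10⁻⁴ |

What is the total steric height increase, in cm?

Layer 1 at 22 °C → α = 2.1×10⁻⁴ K⁻¹
Layer 2 at 15 °C → α = 1.6×10⁻⁴ K⁻¹
Layer 3 at 9.3 °C → α = 1.2×10⁻⁴ K⁻¹
Layer 4 at 1.7 °C → α = 0.73×10⁻⁴ K⁻¹
0–290 m: 290 × 0.4 × 2.1×10⁻⁴ = 0.02436 m
Layer 2: 660 × 1.6×10⁻⁴ × 0.47 = 0.049632 m
820 × 0.51 × 1.2×10⁻⁴ = 0.050184 m
1770–2420 m: 0.32 × 650 × 0.73×10⁻⁴ = 0.015184 m
Δh = 0.02436 + 0.049632 + 0.050184 + 0.015184 = 0.13936 m

13.9 cm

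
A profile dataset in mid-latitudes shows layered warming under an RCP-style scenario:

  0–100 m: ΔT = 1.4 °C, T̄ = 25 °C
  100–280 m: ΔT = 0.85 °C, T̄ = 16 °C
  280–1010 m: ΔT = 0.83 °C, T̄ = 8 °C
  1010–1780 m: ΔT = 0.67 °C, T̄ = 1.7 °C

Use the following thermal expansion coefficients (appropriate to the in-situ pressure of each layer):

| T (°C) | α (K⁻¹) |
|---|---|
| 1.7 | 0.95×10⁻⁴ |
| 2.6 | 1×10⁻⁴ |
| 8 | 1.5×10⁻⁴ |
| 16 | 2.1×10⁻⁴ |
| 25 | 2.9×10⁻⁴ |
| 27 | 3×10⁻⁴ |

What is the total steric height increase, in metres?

about 0.21 m

Layer 1 at 25 °C → α = 2.9×10⁻⁴ K⁻¹
Layer 2 at 16 °C → α = 2.1×10⁻⁴ K⁻¹
Layer 3 at 8 °C → α = 1.5×10⁻⁴ K⁻¹
Layer 4 at 1.7 °C → α = 0.95×10⁻⁴ K⁻¹
Layer 1: 1.4 × 100 × 2.9×10⁻⁴ = 0.04060 m
100–280 m: 180 × 0.85 × 2.1×10⁻⁴ = 0.03213 m
280–1010 m: 730 × 0.83 × 1.5×10⁻⁴ = 0.090885 m
Layer 4: 0.95×10⁻⁴ × 0.67 × 770 = 0.0490105 m
Δh = 0.04060 + 0.03213 + 0.090885 + 0.0490105 = 0.2126255 m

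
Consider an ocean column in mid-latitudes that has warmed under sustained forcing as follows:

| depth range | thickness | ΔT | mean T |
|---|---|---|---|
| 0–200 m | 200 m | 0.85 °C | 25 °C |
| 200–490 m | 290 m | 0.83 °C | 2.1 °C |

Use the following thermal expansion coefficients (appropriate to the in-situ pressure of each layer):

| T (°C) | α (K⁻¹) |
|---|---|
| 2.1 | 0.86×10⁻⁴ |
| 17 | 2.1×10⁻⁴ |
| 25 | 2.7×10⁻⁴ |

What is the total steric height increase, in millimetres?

Δh ≈ 67 mm

Layer 1 at 25 °C → α = 2.7×10⁻⁴ K⁻¹
Layer 2 at 2.1 °C → α = 0.86×10⁻⁴ K⁻¹
Layer 1: 200 × 0.85 × 2.7×10⁻⁴ = 0.04590 m
0.83 × 0.86×10⁻⁴ × 290 = 0.0207002 m
Δh = 0.04590 + 0.0207002 = 0.0666002 m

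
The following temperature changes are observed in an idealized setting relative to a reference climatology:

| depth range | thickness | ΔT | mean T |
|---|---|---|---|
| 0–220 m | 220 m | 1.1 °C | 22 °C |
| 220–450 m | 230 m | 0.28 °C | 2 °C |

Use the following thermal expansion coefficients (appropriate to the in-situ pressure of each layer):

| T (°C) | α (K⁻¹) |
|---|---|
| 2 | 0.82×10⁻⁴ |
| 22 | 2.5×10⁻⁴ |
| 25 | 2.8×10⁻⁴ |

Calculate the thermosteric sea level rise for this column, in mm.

Layer 1 at 22 °C → α = 2.5×10⁻⁴ K⁻¹
Layer 2 at 2 °C → α = 0.82×10⁻⁴ K⁻¹
1.1 × 220 × 2.5×10⁻⁴ = 0.06050 m
Layer 2: 0.82×10⁻⁴ × 230 × 0.28 = 0.0052808 m
Δh = 0.06050 + 0.0052808 = 0.0657808 m ≈ 66 mm

66 mm of thermosteric rise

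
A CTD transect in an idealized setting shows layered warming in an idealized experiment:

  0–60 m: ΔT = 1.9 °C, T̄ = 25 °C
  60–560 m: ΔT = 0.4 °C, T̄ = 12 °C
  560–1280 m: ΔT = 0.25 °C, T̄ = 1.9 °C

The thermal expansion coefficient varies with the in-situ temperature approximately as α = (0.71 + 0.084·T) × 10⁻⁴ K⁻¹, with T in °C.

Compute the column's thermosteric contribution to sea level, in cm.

Δh ≈ 8.20 cm

Layer 1: α = (0.71 + 0.084×25)×10⁻⁴ = 2.81×10⁻⁴ K⁻¹
Layer 2: α = (0.71 + 0.084×12)×10⁻⁴ = 1.718×10⁻⁴ K⁻¹
Layer 3: α = (0.71 + 0.084×1.9)×10⁻⁴ = 0.8696×10⁻⁴ K⁻¹
0–60 m: 2.81×10⁻⁴ × 60 × 1.9 = 0.032034 m
500 × 1.718×10⁻⁴ × 0.4 = 0.03436 m
560–1280 m: 720 × 0.8696×10⁻⁴ × 0.25 = 0.0156528 m
Δh = 0.032034 + 0.03436 + 0.0156528 = 0.0820468 m ≈ 8.20 cm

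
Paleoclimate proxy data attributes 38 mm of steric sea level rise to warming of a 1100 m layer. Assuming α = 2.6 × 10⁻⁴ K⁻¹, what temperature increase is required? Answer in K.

ΔT ≈ 0.13 K

ΔT = Δh/(αH) = 0.038 / (2.6×10⁻⁴ × 1100) ≈ 0.1329 K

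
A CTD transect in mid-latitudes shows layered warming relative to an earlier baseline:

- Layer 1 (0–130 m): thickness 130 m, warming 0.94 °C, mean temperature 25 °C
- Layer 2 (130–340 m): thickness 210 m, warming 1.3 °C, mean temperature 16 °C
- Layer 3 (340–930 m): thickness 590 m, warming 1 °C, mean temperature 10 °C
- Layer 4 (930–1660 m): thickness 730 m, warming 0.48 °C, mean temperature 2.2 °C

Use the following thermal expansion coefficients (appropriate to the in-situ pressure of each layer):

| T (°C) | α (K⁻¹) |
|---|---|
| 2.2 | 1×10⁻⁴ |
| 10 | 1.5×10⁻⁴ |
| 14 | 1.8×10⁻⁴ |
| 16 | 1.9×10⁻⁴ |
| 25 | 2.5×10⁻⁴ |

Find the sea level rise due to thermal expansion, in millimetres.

Layer 1 at 25 °C → α = 2.5×10⁻⁴ K⁻¹
Layer 2 at 16 °C → α = 1.9×10⁻⁴ K⁻¹
Layer 3 at 10 °C → α = 1.5×10⁻⁴ K⁻¹
Layer 4 at 2.2 °C → α = 1×10⁻⁴ K⁻¹
0.94 × 130 × 2.5×10⁻⁴ = 0.03055 m
1.9×10⁻⁴ × 210 × 1.3 = 0.05187 m
Layer 3: 590 × 1 × 1.5×10⁻⁴ = 0.08850 m
730 × 1×10⁻⁴ × 0.48 = 0.03504 m
Δh = 0.03055 + 0.05187 + 0.08850 + 0.03504 = 0.20596 m ≈ 206 mm

Δh = 206 mm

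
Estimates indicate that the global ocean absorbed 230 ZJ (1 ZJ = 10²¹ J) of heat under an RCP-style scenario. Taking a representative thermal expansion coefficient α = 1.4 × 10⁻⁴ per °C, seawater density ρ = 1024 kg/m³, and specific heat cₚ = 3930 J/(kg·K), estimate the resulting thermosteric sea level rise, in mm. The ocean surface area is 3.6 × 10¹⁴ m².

22.2 mm

Per unit area: Q = 230×10²¹ / (3.6×10¹⁴) ≈ 6.389×10⁸ J/m²
Δh = αQ/(ρcₚ) = 1.4×10⁻⁴ × 6.389×10⁸ / (1024 × 3930) ≈ 0.022226 m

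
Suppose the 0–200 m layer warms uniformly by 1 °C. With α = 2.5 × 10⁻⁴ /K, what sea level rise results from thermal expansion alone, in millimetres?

Δh = αΔT·H = 2.5×10⁻⁴ × 1 × 200 = 0.05000 m

about 50.0 mm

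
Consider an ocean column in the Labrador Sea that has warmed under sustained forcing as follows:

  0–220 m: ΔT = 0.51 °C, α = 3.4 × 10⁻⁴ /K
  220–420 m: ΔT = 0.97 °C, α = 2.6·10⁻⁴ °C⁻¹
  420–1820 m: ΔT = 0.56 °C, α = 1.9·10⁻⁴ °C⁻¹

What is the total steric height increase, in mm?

238 mm of thermosteric rise

Layer 1: 0.51 × 3.4×10⁻⁴ × 220 = 0.038148 m
220–420 m: 0.97 × 200 × 2.6×10⁻⁴ = 0.05044 m
420–1820 m: 1400 × 0.56 × 1.9×10⁻⁴ = 0.14896 m
Δh = 0.038148 + 0.05044 + 0.14896 = 0.237548 m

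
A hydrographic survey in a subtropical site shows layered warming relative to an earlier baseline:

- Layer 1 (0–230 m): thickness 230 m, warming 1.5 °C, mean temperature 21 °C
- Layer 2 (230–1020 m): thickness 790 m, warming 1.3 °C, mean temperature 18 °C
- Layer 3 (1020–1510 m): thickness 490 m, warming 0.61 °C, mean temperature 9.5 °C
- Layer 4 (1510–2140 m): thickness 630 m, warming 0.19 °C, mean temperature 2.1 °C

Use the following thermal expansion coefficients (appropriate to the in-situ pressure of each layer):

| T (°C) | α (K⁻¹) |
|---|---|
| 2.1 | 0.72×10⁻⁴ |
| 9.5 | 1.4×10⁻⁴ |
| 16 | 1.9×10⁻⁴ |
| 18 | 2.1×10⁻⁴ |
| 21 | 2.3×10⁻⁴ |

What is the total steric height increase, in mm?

345 mm

Layer 1 at 21 °C → α = 2.3×10⁻⁴ K⁻¹
Layer 2 at 18 °C → α = 2.1×10⁻⁴ K⁻¹
Layer 3 at 9.5 °C → α = 1.4×10⁻⁴ K⁻¹
Layer 4 at 2.1 °C → α = 0.72×10⁻⁴ K⁻¹
Layer 1: 2.3×10⁻⁴ × 1.5 × 230 = 0.07935 m
230–1020 m: 1.3 × 2.1×10⁻⁴ × 790 = 0.21567 m
Layer 3: 0.61 × 1.4×10⁻⁴ × 490 = 0.041846 m
Layer 4: 0.19 × 630 × 0.72×10⁻⁴ = 0.0086184 m
Δh = 0.07935 + 0.21567 + 0.041846 + 0.0086184 = 0.3454844 m ≈ 345 mm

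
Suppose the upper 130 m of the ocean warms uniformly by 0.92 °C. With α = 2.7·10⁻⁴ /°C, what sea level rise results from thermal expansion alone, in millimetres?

Δh = αΔT·H = 2.7×10⁻⁴ × 0.92 × 130 = 0.032292 m

32.3 mm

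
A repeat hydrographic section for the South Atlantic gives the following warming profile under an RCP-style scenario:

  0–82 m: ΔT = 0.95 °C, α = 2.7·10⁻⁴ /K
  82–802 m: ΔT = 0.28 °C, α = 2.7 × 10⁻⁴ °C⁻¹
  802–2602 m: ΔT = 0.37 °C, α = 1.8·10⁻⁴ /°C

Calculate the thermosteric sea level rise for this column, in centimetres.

Δh ≈ 19.5 cm

0.95 × 82 × 2.7×10⁻⁴ = 0.021033 m
Layer 2: 0.28 × 720 × 2.7×10⁻⁴ = 0.054432 m
1.8×10⁻⁴ × 1800 × 0.37 = 0.11988 m
Δh = 0.021033 + 0.054432 + 0.11988 = 0.195345 m ≈ 19.5 cm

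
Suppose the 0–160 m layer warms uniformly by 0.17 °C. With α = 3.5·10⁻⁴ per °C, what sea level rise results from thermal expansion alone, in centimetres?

Δh = αΔT·H = 3.5×10⁻⁴ × 0.17 × 160 = 0.00952 m

Δh ≈ 0.952 cm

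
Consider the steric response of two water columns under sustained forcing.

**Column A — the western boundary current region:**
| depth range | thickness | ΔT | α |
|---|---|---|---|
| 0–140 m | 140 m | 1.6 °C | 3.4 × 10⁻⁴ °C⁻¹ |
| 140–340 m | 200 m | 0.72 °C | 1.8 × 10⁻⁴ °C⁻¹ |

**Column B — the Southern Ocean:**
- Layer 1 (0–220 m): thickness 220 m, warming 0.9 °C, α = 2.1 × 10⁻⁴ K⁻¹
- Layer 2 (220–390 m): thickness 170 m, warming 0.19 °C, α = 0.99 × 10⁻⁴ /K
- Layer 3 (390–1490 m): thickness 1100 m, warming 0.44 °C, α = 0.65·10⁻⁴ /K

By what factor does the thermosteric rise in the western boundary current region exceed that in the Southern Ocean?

A Layer 1: 1.6 × 140 × 3.4×10⁻⁴ = 0.07616 m
A 140–340 m: 0.72 × 1.8×10⁻⁴ × 200 = 0.02592 m
A total: 0.10208 m
B 2.1×10⁻⁴ × 220 × 0.9 = 0.04158 m
B 220–390 m: 170 × 0.99×10⁻⁴ × 0.19 = 0.0031977 m
B 0.65×10⁻⁴ × 1100 × 0.44 = 0.03146 m
B total: 0.0762377 m
Ratio: 0.10208 / 0.0762377 ≈ 1.339

≈ 1.34×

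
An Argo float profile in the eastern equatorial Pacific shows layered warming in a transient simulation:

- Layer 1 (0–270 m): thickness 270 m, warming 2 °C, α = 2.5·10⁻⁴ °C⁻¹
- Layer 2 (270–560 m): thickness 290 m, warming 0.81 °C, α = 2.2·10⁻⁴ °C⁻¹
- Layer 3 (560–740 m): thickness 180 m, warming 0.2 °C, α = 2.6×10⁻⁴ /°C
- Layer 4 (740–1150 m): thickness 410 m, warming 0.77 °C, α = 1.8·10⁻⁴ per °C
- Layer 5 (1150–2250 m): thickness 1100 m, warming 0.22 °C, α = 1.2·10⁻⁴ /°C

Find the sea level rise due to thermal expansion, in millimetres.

0–270 m: 2.5×10⁻⁴ × 270 × 2 = 0.13500 m
Layer 2: 2.2×10⁻⁴ × 0.81 × 290 = 0.051678 m
560–740 m: 180 × 2.6×10⁻⁴ × 0.2 = 0.00936 m
1.8×10⁻⁴ × 410 × 0.77 = 0.056826 m
Layer 5: 1.2×10⁻⁴ × 1100 × 0.22 = 0.02904 m
Δh = 0.13500 + 0.051678 + 0.00936 + 0.056826 + 0.02904 = 0.281904 m ≈ 282 mm

about 282 mm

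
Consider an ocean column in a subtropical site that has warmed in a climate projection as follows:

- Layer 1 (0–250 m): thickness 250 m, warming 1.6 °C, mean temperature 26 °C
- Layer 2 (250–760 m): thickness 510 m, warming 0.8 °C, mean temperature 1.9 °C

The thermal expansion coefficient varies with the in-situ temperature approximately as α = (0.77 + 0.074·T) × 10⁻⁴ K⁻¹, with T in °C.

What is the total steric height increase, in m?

Layer 1: α = (0.77 + 0.074×26)×10⁻⁴ = 2.694×10⁻⁴ K⁻¹
Layer 2: α = (0.77 + 0.074×1.9)×10⁻⁴ = 0.9106×10⁻⁴ K⁻¹
250 × 1.6 × 2.694×10⁻⁴ = 0.10776 m
510 × 0.8 × 0.9106×10⁻⁴ = 0.03715248 m
Δh = 0.10776 + 0.03715248 = 0.14491248 m ≈ 0.145 m

about 0.145 m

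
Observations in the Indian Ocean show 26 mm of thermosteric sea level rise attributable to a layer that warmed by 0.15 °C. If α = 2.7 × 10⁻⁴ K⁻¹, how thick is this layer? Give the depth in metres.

H = Δh/(αΔT) = 0.026 / (2.7×10⁻⁴ × 0.15) ≈ 642.0 m

about 642 m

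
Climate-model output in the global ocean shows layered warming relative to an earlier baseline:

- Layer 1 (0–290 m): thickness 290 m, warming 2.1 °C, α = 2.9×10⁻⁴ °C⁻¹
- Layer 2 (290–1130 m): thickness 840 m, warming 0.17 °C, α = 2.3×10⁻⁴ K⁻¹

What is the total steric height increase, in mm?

about 209 mm

Layer 1: 2.9×10⁻⁴ × 290 × 2.1 = 0.17661 m
290–1130 m: 840 × 2.3×10⁻⁴ × 0.17 = 0.032844 m
Δh = 0.17661 + 0.032844 = 0.209454 m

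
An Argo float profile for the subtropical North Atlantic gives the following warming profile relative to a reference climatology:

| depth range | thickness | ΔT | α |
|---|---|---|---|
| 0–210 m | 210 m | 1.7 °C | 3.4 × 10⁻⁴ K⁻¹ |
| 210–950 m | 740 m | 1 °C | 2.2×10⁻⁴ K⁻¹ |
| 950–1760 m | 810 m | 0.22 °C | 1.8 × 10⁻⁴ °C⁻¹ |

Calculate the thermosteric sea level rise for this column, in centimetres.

31.6 cm

0–210 m: 3.4×10⁻⁴ × 1.7 × 210 = 0.12138 m
Layer 2: 2.2×10⁻⁴ × 740 × 1 = 0.16280 m
Layer 3: 0.22 × 810 × 1.8×10⁻⁴ = 0.032076 m
Δh = 0.12138 + 0.16280 + 0.032076 = 0.316256 m ≈ 31.6 cm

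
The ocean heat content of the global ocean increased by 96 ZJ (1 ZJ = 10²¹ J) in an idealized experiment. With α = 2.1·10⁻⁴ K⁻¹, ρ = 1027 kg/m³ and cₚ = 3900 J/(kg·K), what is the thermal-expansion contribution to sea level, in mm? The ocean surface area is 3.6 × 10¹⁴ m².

Per unit area: Q = 96×10²¹ / (3.6×10¹⁴) ≈ 2.667×10⁸ J/m²
Δh = αQ/(ρcₚ) = 2.1×10⁻⁴ × 2.667×10⁸ / (1027 × 3900) ≈ 0.013983 m

Δh ≈ 14.0 mm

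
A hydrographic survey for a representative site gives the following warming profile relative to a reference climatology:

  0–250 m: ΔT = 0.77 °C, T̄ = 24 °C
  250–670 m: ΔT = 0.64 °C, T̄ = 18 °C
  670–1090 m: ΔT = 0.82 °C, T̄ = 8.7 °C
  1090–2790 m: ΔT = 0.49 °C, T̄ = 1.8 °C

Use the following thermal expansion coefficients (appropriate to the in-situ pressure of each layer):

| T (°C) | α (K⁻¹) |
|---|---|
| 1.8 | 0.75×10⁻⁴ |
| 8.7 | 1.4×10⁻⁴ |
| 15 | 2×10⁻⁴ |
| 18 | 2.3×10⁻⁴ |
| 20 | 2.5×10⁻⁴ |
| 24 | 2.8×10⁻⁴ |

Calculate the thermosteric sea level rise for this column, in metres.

Layer 1 at 24 °C → α = 2.8×10⁻⁴ K⁻¹
Layer 2 at 18 °C → α = 2.3×10⁻⁴ K⁻¹
Layer 3 at 8.7 °C → α = 1.4×10⁻⁴ K⁻¹
Layer 4 at 1.8 °C → α = 0.75×10⁻⁴ K⁻¹
0–250 m: 2.8×10⁻⁴ × 0.77 × 250 = 0.05390 m
Layer 2: 2.3×10⁻⁴ × 420 × 0.64 = 0.061824 m
0.82 × 1.4×10⁻⁴ × 420 = 0.048216 m
0.49 × 0.75×10⁻⁴ × 1700 = 0.062475 m
Δh = 0.05390 + 0.061824 + 0.048216 + 0.062475 = 0.226415 m ≈ 0.23 m

about 0.23 m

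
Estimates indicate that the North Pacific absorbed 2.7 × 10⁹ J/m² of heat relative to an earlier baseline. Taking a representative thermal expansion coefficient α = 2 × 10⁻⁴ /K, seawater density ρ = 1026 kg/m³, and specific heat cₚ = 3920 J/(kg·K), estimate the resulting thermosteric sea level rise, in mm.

Δh = αQ/(ρcₚ) = 2×10⁻⁴ × 2.7×10⁹ / (1026 × 3920) ≈ 0.13426 m

134 mm of thermosteric rise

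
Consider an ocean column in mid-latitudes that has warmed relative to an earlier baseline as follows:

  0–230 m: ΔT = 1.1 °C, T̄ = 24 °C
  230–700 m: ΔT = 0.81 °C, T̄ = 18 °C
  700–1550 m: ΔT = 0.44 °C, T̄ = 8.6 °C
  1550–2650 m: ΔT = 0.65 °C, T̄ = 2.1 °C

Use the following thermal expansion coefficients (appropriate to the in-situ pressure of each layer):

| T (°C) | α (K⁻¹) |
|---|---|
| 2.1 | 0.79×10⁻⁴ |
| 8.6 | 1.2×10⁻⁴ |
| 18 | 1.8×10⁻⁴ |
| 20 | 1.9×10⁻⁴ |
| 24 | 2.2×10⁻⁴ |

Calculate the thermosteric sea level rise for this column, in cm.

Layer 1 at 24 °C → α = 2.2×10⁻⁴ K⁻¹
Layer 2 at 18 °C → α = 1.8×10⁻⁴ K⁻¹
Layer 3 at 8.6 °C → α = 1.2×10⁻⁴ K⁻¹
Layer 4 at 2.1 °C → α = 0.79×10⁻⁴ K⁻¹
0–230 m: 1.1 × 2.2×10⁻⁴ × 230 = 0.05566 m
Layer 2: 1.8×10⁻⁴ × 0.81 × 470 = 0.068526 m
700–1550 m: 1.2×10⁻⁴ × 850 × 0.44 = 0.04488 m
1550–2650 m: 0.79×10⁻⁴ × 0.65 × 1100 = 0.056485 m
Δh = 0.05566 + 0.068526 + 0.04488 + 0.056485 = 0.225551 m ≈ 23 cm

23 cm of thermosteric rise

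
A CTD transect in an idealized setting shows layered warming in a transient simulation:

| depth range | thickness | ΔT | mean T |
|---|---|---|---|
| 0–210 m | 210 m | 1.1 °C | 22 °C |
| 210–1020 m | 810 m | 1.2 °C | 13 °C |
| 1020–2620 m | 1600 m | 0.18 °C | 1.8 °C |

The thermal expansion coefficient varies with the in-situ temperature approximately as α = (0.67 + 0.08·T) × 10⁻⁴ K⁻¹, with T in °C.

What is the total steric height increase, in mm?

Layer 1: α = (0.67 + 0.08×22)×10⁻⁴ = 2.43×10⁻⁴ K⁻¹
Layer 2: α = (0.67 + 0.08×13)×10⁻⁴ = 1.71×10⁻⁴ K⁻¹
Layer 3: α = (0.67 + 0.08×1.8)×10⁻⁴ = 0.814×10⁻⁴ K⁻¹
0–210 m: 210 × 2.43×10⁻⁴ × 1.1 = 0.056133 m
Layer 2: 1.2 × 810 × 1.71×10⁻⁴ = 0.166212 m
1020–2620 m: 0.814×10⁻⁴ × 1600 × 0.18 = 0.0234432 m
Δh = 0.056133 + 0.166212 + 0.0234432 = 0.2457882 m ≈ 246 mm

Δh ≈ 246 mm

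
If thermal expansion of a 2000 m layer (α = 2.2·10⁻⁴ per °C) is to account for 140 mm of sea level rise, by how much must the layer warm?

0.318 °C

ΔT = Δh/(αH) = 0.14 / (2.2×10⁻⁴ × 2000) ≈ 0.3182 °C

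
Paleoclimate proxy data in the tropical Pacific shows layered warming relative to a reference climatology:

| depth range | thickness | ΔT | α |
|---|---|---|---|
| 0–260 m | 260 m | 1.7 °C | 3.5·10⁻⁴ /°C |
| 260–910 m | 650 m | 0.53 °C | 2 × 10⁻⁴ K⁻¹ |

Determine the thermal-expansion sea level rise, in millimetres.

260 × 3.5×10⁻⁴ × 1.7 = 0.15470 m
260–910 m: 650 × 0.53 × 2×10⁻⁴ = 0.06890 m
Δh = 0.15470 + 0.06890 = 0.22360 m

224 mm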